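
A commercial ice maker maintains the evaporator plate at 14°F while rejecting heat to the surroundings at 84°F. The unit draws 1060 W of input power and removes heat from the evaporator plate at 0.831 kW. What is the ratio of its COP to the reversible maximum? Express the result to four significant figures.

Converting, Q̇_C = 0.8310 kW = 831.0 W, so COP_actual = Q̇_C/Ẇ = 831.0/1060 = 0.7840.
In absolute terms T_C = 263.15 K and T_H = 302.04 K, so ΔT = 38.89 K.
COP_Carnot = T_C/ΔT = 263.15/38.89 = 6.767.
η_II = COP_actual/COP_Carnot = 0.7840/6.767 = 0.1159.

0.1159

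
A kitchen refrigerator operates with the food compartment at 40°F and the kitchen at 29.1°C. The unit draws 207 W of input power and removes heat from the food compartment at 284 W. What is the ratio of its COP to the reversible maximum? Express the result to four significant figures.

0.1219

COP_actual = Q̇_C/Ẇ = 284.0/207.0 = 1.372.
In absolute terms T_C = 277.59 K and T_H = 302.25 K, so ΔT = 24.66 K.
COP_Carnot = T_C/ΔT = 277.59/24.66 = 11.26.
η_II = COP_actual/COP_Carnot = 1.372/11.26 = 0.1219.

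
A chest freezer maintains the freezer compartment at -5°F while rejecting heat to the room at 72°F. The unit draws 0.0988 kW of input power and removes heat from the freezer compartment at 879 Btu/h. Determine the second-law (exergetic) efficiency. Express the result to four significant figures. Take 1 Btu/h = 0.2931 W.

0.4416

Converting, Q̇_C = 879.0 Btu/h = 0.2576 kW, so COP_actual = Q̇_C/Ẇ = 0.2576/0.09880 = 2.608.
In absolute terms T_C = 252.59 K and T_H = 295.37 K, so ΔT = 42.78 K.
COP_Carnot = T_C/ΔT = 252.59/42.78 = 5.905.
η_II = COP_actual/COP_Carnot = 2.608/5.905 = 0.4416.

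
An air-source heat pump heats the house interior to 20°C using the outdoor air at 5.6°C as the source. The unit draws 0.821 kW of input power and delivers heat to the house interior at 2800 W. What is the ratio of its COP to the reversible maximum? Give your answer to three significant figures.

0.168

Converting, Q̇_H = 2800 W = 2.800 kW, so COP_actual = Q̇_H/Ẇ = 2.800/0.8210 = 3.410.
In absolute terms T_C = 278.75 K and T_H = 293.15 K, so ΔT = 14.40 K.
COP_Carnot = T_H/ΔT = 293.15/14.40 = 20.36.
η_II = COP_actual/COP_Carnot = 3.410/20.36 = 0.1675.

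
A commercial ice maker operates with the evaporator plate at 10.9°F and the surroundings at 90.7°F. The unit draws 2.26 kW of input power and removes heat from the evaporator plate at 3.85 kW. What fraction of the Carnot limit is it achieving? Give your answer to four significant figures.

COP_actual = Q̇_C/Ẇ = 3.850/2.260 = 1.704.
In absolute terms T_C = 261.43 K and T_H = 305.76 K, so ΔT = 44.33 K.
COP_Carnot = T_C/ΔT = 261.43/44.33 = 5.897.
η_II = COP_actual/COP_Carnot = 1.704/5.897 = 0.2889.

0.2889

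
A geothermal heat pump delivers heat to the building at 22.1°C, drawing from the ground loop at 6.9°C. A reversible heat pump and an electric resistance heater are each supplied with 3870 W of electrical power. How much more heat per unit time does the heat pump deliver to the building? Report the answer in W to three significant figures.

In absolute terms T_C = 280.05 K and T_H = 295.25 K, so ΔT = 15.20 K.
COP_Carnot = T_H/ΔT = 295.25/15.20 = 19.42.
The heat pump delivers Q̇_H = COP × Ẇ = 75170 W; the resistance heater delivers Ẇ = 3870 W.
Extra = (COP − 1)·Ẇ = 71300 W.

71300 W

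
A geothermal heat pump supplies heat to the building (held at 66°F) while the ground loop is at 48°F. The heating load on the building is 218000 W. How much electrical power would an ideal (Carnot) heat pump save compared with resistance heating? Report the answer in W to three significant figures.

211000 W

In absolute terms T_C = 282.04 K and T_H = 292.04 K, so ΔT = 10.00 K.
COP_Carnot = T_H/ΔT = 292.04/10.00 = 29.20.
Resistance heating needs Ẇ_res = Q̇_H = 218000 W; the reversible heat pump needs only Ẇ_hp = Q̇_H/COP = 7465 W.
Saving = 218000 − 7465 = 210500 W.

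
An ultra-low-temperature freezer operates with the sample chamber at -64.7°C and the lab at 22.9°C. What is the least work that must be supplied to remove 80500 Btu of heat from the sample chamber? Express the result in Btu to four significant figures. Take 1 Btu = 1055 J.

33830 Btu

In absolute terms T_C = 208.45 K and T_H = 296.05 K, so ΔT = 87.60 K.
The reversible limit is COP_R = T_C/ΔT = 2.380, so W_min = Q_C/COP = Q_C·ΔT/T_C.
W_min = 80500 × 87.60/208.45 = 33830 Btu.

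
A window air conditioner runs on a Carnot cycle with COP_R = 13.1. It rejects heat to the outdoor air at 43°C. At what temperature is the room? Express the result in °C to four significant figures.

20.58 °C

For a Carnot refrigerator COP_R = T_C/(T_H − T_C), so T_C = COP·T_H/(1 + COP).
With T_H = 316.15 K, T_C = 13.1 × 316.15/14.10 = 293.73 K.
Converting, 293.73 K = 20.58°C.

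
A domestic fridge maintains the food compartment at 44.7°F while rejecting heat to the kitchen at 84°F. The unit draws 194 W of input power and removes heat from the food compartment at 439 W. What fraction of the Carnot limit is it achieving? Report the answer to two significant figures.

0.18

COP_actual = Q̇_C/Ẇ = 439.0/194.0 = 2.263.
In absolute terms T_C = 280.21 K and T_H = 302.04 K, so ΔT = 21.83 K.
COP_Carnot = T_C/ΔT = 280.21/21.83 = 12.83.
η_II = COP_actual/COP_Carnot = 2.263/12.83 = 0.1763.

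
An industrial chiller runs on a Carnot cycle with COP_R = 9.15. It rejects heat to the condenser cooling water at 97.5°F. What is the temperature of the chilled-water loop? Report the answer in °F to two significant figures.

43 °F

For a Carnot refrigerator COP_R = T_C/(T_H − T_C), so T_C = COP·T_H/(1 + COP).
With T_H = 309.54 K, T_C = 9.15 × 309.54/10.15 = 279.04 K.
Converting, 279.04 K = 42.61°F.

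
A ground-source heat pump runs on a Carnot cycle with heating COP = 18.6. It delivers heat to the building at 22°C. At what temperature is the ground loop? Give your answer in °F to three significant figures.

COP_HP = T_H/(T_H − T_C) gives T_H − T_C = T_H/COP.
With T_H = 295.15 K, T_C = 295.15 × (1 − 1/18.6) = 279.28 K.
Converting, 279.28 K = 43.04°F.

43.0 °F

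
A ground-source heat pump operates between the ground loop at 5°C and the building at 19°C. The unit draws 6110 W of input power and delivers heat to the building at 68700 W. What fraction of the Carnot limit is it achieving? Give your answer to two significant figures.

0.54

COP_actual = Q̇_H/Ẇ = 68700/6110 = 11.24.
In absolute terms T_C = 278.15 K and T_H = 292.15 K, so ΔT = 14.00 K.
COP_Carnot = T_H/ΔT = 292.15/14.00 = 20.87.
η_II = COP_actual/COP_Carnot = 11.24/20.87 = 0.5388.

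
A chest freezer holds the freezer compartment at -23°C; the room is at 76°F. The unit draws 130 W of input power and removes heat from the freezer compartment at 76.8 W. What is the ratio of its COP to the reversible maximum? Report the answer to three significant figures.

COP_actual = Q̇_C/Ẇ = 76.80/130.0 = 0.5908.
In absolute terms T_C = 250.15 K and T_H = 297.59 K, so ΔT = 47.44 K.
COP_Carnot = T_C/ΔT = 250.15/47.44 = 5.272.
η_II = COP_actual/COP_Carnot = 0.5908/5.272 = 0.1120.

0.112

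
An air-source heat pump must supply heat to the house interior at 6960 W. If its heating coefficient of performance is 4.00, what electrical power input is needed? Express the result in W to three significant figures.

1740 W

Ẇ = Q̇_H/COP_HP = 6960/4.00 = 1740 W.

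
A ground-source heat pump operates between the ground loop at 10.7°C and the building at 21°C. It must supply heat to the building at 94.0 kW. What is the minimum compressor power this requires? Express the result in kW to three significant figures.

3.29 kW

In absolute terms T_C = 283.85 K and T_H = 294.15 K, so ΔT = 10.30 K.
COP_Carnot = T_H/ΔT = 294.15/10.30 = 28.56.
Ẇ_min = Q̇/COP_Carnot = 94.00/28.56 = 3.292 kW.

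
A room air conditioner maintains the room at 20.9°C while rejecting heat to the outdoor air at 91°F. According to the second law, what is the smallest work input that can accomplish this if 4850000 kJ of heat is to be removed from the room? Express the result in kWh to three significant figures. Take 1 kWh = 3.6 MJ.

In absolute terms T_C = 294.05 K and T_H = 305.93 K, so ΔT = 11.88 K.
The reversible limit is COP_R = T_C/ΔT = 24.76, so W_min = Q_C/COP = Q_C·ΔT/T_C.
W_min = 4850000 × 11.88/294.05 = 195900 kJ = 54.42 kWh.

54.4 kWh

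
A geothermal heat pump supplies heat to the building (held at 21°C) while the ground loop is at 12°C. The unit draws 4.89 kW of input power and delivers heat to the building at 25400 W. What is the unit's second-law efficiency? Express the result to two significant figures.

Converting, Q̇_H = 25400 W = 25.40 kW, so COP_actual = Q̇_H/Ẇ = 25.40/4.890 = 5.194.
In absolute terms T_C = 285.15 K and T_H = 294.15 K, so ΔT = 9.000 K.
COP_Carnot = T_H/ΔT = 294.15/9.000 = 32.68.
η_II = COP_actual/COP_Carnot = 5.194/32.68 = 0.1589.

0.16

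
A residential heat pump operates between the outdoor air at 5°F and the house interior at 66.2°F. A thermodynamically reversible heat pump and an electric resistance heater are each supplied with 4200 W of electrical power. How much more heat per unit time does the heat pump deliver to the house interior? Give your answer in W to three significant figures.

31900 W

In absolute terms T_C = 258.15 K and T_H = 292.15 K, so ΔT = 34.00 K.
COP_Carnot = T_H/ΔT = 292.15/34.00 = 8.593.
The heat pump delivers Q̇_H = COP × Ẇ = 36090 W; the resistance heater delivers Ẇ = 4200 W.
Extra = (COP − 1)·Ẇ = 31890 W.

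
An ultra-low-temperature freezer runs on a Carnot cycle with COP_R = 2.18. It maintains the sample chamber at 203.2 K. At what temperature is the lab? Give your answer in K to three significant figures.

COP_R = T_C/(T_H − T_C) gives T_H − T_C = T_C/COP.
With T_C = 203.20 K, T_H = 203.20 × (1 + 1/2.18) = 296.41 K.

296 K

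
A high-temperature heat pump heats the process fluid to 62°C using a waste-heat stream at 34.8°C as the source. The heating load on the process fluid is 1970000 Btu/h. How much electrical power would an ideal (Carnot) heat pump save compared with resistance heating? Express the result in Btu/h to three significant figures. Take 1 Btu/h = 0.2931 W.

In absolute terms T_C = 307.95 K and T_H = 335.15 K, so ΔT = 27.20 K.
COP_Carnot = T_H/ΔT = 335.15/27.20 = 12.32.
Resistance heating needs Ẇ_res = Q̇_H = 1970000 Btu/h; the reversible heat pump needs only Ẇ_hp = Q̇_H/COP = 159900 Btu/h.
Saving = 1970000 − 159900 = 1810000 Btu/h.

1810000 Btu/h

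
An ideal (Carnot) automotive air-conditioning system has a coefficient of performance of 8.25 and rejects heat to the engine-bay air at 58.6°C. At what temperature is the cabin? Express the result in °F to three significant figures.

For a Carnot refrigerator COP_R = T_C/(T_H − T_C), so T_C = COP·T_H/(1 + COP).
With T_H = 331.75 K, T_C = 8.25 × 331.75/9.250 = 295.89 K.
Converting, 295.89 K = 72.92°F.

72.9 °F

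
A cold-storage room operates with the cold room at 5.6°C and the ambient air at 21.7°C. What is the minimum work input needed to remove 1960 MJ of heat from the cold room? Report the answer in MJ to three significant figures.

113 MJ

In absolute terms T_C = 278.75 K and T_H = 294.85 K, so ΔT = 16.10 K.
The reversible limit is COP_R = T_C/ΔT = 17.31, so W_min = Q_C/COP = Q_C·ΔT/T_C.
W_min = 1960 × 16.10/278.75 = 113.2 MJ.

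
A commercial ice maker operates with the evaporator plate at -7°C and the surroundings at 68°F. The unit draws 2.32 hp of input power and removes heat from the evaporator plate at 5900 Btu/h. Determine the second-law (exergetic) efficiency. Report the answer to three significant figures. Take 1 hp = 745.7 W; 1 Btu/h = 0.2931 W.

0.101

Converting, Q̇_C = 5900 Btu/h = 2.319 hp, so COP_actual = Q̇_C/Ẇ = 2.319/2.320 = 0.9996.
In absolute terms T_C = 266.15 K and T_H = 293.15 K, so ΔT = 27.00 K.
COP_Carnot = T_C/ΔT = 266.15/27.00 = 9.857.
η_II = COP_actual/COP_Carnot = 0.9996/9.857 = 0.1014.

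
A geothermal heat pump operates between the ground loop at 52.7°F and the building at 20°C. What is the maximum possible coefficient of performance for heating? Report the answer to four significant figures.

34.49

In absolute terms T_C = 284.65 K and T_H = 293.15 K, so ΔT = 8.500 K.
For a reversible cycle, COP_Carnot = T_H/ΔT = 293.15/8.500 = 34.49.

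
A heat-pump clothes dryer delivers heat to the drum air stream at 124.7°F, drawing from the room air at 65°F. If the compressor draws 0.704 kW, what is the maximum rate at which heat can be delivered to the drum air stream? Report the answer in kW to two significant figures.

In absolute terms T_C = 291.48 K and T_H = 324.65 K, so ΔT = 33.17 K.
COP_Carnot = T_H/ΔT = 324.65/33.17 = 9.788.
Q̇_max = COP_Carnot × Ẇ = 9.788 × 0.7040 kW = 6.891 kW.

6.9 kW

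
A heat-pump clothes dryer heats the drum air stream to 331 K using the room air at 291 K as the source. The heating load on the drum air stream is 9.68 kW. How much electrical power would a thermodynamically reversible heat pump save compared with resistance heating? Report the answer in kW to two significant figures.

8.5 kW

The reservoir spacing is ΔT = 331 − 291 = 40.00 K.
COP_Carnot = T_H/ΔT = 331.00/40.00 = 8.275.
Resistance heating needs Ẇ_res = Q̇_H = 9.680 kW; the reversible heat pump needs only Ẇ_hp = Q̇_H/COP = 1.170 kW.
Saving = 9.680 − 1.170 = 8.510 kW.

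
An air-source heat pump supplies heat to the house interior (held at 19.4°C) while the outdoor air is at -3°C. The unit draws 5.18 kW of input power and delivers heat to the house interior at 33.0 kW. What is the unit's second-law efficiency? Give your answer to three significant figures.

COP_actual = Q̇_H/Ẇ = 33.00/5.180 = 6.371.
In absolute terms T_C = 270.15 K and T_H = 292.55 K, so ΔT = 22.40 K.
COP_Carnot = T_H/ΔT = 292.55/22.40 = 13.06.
η_II = COP_actual/COP_Carnot = 6.371/13.06 = 0.4878.

0.488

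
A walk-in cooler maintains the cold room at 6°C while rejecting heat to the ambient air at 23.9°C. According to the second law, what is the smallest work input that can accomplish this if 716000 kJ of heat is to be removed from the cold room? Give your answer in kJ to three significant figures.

45900 kJ

In absolute terms T_C = 279.15 K and T_H = 297.05 K, so ΔT = 17.90 K.
The reversible limit is COP_R = T_C/ΔT = 15.59, so W_min = Q_C/COP = Q_C·ΔT/T_C.
W_min = 716000 × 17.90/279.15 = 45910 kJ.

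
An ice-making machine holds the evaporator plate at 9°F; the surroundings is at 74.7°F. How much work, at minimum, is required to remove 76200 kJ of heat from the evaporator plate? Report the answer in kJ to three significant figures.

In absolute terms T_C = 260.37 K and T_H = 296.87 K, so ΔT = 36.50 K.
The reversible limit is COP_R = T_C/ΔT = 7.133, so W_min = Q_C/COP = Q_C·ΔT/T_C.
W_min = 76200 × 36.50/260.37 = 10680 kJ.

10700 kJ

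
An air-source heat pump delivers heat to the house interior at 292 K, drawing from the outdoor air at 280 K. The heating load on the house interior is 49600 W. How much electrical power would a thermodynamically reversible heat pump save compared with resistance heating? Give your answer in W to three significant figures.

47600 W

The reservoir spacing is ΔT = 292 − 280 = 12.00 K.
COP_Carnot = T_H/ΔT = 292.00/12.00 = 24.33.
Resistance heating needs Ẇ_res = Q̇_H = 49600 W; the reversible heat pump needs only Ẇ_hp = Q̇_H/COP = 2038 W.
Saving = 49600 − 2038 = 47560 W.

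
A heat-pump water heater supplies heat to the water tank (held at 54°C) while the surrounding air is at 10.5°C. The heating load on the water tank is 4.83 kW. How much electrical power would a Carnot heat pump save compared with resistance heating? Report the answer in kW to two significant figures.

4.2 kW

In absolute terms T_C = 283.65 K and T_H = 327.15 K, so ΔT = 43.50 K.
COP_Carnot = T_H/ΔT = 327.15/43.50 = 7.521.
Resistance heating needs Ẇ_res = Q̇_H = 4.830 kW; the reversible heat pump needs only Ẇ_hp = Q̇_H/COP = 0.6422 kW.
Saving = 4.830 − 0.6422 = 4.188 kW.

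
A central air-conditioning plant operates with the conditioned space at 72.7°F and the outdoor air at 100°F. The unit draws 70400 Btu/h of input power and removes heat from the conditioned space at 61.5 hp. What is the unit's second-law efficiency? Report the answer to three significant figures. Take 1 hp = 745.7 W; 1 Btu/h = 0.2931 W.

0.114

Converting, Q̇_C = 61.50 hp = 156500 Btu/h, so COP_actual = Q̇_C/Ẇ = 156500/70400 = 2.223.
In absolute terms T_C = 295.76 K and T_H = 310.93 K, so ΔT = 15.17 K.
COP_Carnot = T_C/ΔT = 295.76/15.17 = 19.50.
η_II = COP_actual/COP_Carnot = 2.223/19.50 = 0.1140.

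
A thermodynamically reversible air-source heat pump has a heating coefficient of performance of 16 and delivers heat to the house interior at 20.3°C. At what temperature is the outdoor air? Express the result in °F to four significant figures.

35.53 °F

COP_HP = T_H/(T_H − T_C) gives T_H − T_C = T_H/COP.
With T_H = 293.45 K, T_C = 293.45 × (1 − 1/16) = 275.11 K.
Converting, 275.11 K = 35.53°F.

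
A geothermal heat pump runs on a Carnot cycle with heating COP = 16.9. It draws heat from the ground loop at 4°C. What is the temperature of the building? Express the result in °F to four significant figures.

COP_HP = T_H/(T_H − T_C) rearranges to T_H = COP·T_C/(COP − 1).
With T_C = 277.15 K, T_H = 16.9 × 277.15/15.90 = 294.58 K.
Converting, 294.58 K = 70.58°F.

70.58 °F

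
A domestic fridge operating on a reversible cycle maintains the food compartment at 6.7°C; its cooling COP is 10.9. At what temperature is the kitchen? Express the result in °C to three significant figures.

COP_R = T_C/(T_H − T_C) gives T_H − T_C = T_C/COP.
With T_C = 279.85 K, T_H = 279.85 × (1 + 1/10.9) = 305.52 K.
Converting, 305.52 K = 32.37°C.

32.4 °C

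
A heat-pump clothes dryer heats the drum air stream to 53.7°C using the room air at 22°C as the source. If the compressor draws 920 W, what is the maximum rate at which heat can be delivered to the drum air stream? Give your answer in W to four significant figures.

9486 W

In absolute terms T_C = 295.15 K and T_H = 326.85 K, so ΔT = 31.70 K.
COP_Carnot = T_H/ΔT = 326.85/31.70 = 10.31.
Q̇_max = COP_Carnot × Ẇ = 10.31 × 920.0 W = 9486 W.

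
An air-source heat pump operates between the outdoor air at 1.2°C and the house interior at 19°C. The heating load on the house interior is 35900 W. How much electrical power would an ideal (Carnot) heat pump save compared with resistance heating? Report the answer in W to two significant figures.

34000 W

In absolute terms T_C = 274.35 K and T_H = 292.15 K, so ΔT = 17.80 K.
COP_Carnot = T_H/ΔT = 292.15/17.80 = 16.41.
Resistance heating needs Ẇ_res = Q̇_H = 35900 W; the reversible heat pump needs only Ẇ_hp = Q̇_H/COP = 2187 W.
Saving = 35900 − 2187 = 33710 W.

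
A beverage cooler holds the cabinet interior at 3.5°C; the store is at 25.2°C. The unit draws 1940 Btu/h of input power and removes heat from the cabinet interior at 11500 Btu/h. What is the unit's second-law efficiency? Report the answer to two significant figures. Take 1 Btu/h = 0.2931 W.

0.46

COP_actual = Q̇_C/Ẇ = 11500/1940 = 5.928.
In absolute terms T_C = 276.65 K and T_H = 298.35 K, so ΔT = 21.70 K.
COP_Carnot = T_C/ΔT = 276.65/21.70 = 12.75.
η_II = COP_actual/COP_Carnot = 5.928/12.75 = 0.4650.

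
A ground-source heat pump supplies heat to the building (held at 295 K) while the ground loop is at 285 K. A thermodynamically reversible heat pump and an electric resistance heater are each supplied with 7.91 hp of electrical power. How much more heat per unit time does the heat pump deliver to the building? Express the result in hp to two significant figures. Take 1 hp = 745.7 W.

230 hp

The reservoir spacing is ΔT = 295 − 285 = 10.00 K.
COP_Carnot = T_H/ΔT = 295.00/10.00 = 29.50.
The heat pump delivers Q̇_H = COP × Ẇ = 233.3 hp; the resistance heater delivers Ẇ = 7.910 hp.
Extra = (COP − 1)·Ẇ = 225.4 hp.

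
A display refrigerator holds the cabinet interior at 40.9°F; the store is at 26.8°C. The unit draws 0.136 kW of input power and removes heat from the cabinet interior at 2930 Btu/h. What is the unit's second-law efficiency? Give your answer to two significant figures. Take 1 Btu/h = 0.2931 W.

Converting, Q̇_C = 2930 Btu/h = 0.8588 kW, so COP_actual = Q̇_C/Ẇ = 0.8588/0.1360 = 6.315.
In absolute terms T_C = 278.09 K and T_H = 299.95 K, so ΔT = 21.86 K.
COP_Carnot = T_C/ΔT = 278.09/21.86 = 12.72.
η_II = COP_actual/COP_Carnot = 6.315/12.72 = 0.4963.

0.50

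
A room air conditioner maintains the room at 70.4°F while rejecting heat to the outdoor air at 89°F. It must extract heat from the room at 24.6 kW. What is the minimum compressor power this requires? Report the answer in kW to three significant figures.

In absolute terms T_C = 294.48 K and T_H = 304.82 K, so ΔT = 10.33 K.
COP_Carnot = T_C/ΔT = 294.48/10.33 = 28.50.
Ẇ_min = Q̇/COP_Carnot = 24.60/28.50 = 0.8632 kW.

0.863 kW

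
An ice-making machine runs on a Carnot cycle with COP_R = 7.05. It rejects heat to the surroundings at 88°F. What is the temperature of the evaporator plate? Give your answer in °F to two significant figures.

For a Carnot refrigerator COP_R = T_C/(T_H − T_C), so T_C = COP·T_H/(1 + COP).
With T_H = 304.26 K, T_C = 7.05 × 304.26/8.050 = 266.46 K.
Converting, 266.46 K = 19.97°F.

20 °F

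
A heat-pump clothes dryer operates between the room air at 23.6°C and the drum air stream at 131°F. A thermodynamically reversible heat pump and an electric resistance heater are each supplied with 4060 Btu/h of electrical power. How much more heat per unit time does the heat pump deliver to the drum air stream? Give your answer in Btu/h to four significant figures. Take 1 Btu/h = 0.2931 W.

38370 Btu/h

In absolute terms T_C = 296.75 K and T_H = 328.15 K, so ΔT = 31.40 K.
COP_Carnot = T_H/ΔT = 328.15/31.40 = 10.45.
The heat pump delivers Q̇_H = COP × Ẇ = 42430 Btu/h; the resistance heater delivers Ẇ = 4060 Btu/h.
Extra = (COP − 1)·Ẇ = 38370 Btu/h.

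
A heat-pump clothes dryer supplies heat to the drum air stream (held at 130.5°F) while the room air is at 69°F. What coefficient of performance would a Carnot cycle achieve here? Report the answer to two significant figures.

9.6

In absolute terms T_C = 293.71 K and T_H = 327.87 K, so ΔT = 34.17 K.
For a reversible cycle, COP_Carnot = T_H/ΔT = 327.87/34.17 = 9.596.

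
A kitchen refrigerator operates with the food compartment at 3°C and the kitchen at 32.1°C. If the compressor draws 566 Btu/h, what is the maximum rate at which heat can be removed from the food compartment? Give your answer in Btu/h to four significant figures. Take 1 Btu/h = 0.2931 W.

In absolute terms T_C = 276.15 K and T_H = 305.25 K, so ΔT = 29.10 K.
COP_Carnot = T_C/ΔT = 276.15/29.10 = 9.490.
Q̇_max = COP_Carnot × Ẇ = 9.490 × 566.0 Btu/h = 5371 Btu/h.

5371 Btu/h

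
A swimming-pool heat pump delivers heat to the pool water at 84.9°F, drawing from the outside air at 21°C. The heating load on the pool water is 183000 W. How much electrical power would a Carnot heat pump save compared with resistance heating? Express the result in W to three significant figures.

178000 W

In absolute terms T_C = 294.15 K and T_H = 302.54 K, so ΔT = 8.389 K.
COP_Carnot = T_H/ΔT = 302.54/8.389 = 36.06.
Resistance heating needs Ẇ_res = Q̇_H = 183000 W; the reversible heat pump needs only Ẇ_hp = Q̇_H/COP = 5074 W.
Saving = 183000 − 5074 = 177900 W.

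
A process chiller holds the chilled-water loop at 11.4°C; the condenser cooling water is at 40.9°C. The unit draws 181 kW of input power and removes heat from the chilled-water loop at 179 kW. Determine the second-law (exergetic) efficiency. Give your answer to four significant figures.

0.1025

COP_actual = Q̇_C/Ẇ = 179.0/181.0 = 0.9890.
In absolute terms T_C = 284.55 K and T_H = 314.05 K, so ΔT = 29.50 K.
COP_Carnot = T_C/ΔT = 284.55/29.50 = 9.646.
η_II = COP_actual/COP_Carnot = 0.9890/9.646 = 0.1025.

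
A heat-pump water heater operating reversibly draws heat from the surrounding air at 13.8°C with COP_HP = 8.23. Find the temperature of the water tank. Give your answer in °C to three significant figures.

COP_HP = T_H/(T_H − T_C) rearranges to T_H = COP·T_C/(COP − 1).
With T_C = 286.95 K, T_H = 8.23 × 286.95/7.230 = 326.64 K.
Converting, 326.64 K = 53.49°C.

53.5 °C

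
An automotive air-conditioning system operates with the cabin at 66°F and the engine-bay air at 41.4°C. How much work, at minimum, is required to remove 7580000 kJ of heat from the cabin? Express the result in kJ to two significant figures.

580000 kJ

In absolute terms T_C = 292.04 K and T_H = 314.55 K, so ΔT = 22.51 K.
The reversible limit is COP_R = T_C/ΔT = 12.97, so W_min = Q_C/COP = Q_C·ΔT/T_C.
W_min = 7580000 × 22.51/292.04 = 584300 kJ.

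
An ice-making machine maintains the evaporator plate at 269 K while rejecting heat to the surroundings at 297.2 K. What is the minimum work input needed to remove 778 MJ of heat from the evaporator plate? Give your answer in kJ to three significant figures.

81600 kJ

The reservoir spacing is ΔT = 297.2 − 269 = 28.20 K.
The reversible limit is COP_R = T_C/ΔT = 9.539, so W_min = Q_C/COP = Q_C·ΔT/T_C.
W_min = 778.0 × 28.20/269.00 = 81.56 MJ = 81560 kJ.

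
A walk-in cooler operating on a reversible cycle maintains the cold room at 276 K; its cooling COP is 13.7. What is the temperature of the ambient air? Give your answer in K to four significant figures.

296.1 K

COP_R = T_C/(T_H − T_C) gives T_H − T_C = T_C/COP.
With T_C = 276.00 K, T_H = 276.00 × (1 + 1/13.7) = 296.15 K.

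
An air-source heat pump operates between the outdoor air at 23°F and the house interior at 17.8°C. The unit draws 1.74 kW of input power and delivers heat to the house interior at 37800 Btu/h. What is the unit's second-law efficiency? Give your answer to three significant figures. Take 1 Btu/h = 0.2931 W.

0.499

Converting, Q̇_H = 37800 Btu/h = 11.08 kW, so COP_actual = Q̇_H/Ẇ = 11.08/1.740 = 6.367.
In absolute terms T_C = 268.15 K and T_H = 290.95 K, so ΔT = 22.80 K.
COP_Carnot = T_H/ΔT = 290.95/22.80 = 12.76.
η_II = COP_actual/COP_Carnot = 6.367/12.76 = 0.4990.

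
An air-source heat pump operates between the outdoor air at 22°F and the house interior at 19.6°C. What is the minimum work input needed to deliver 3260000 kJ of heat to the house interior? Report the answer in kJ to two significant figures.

280000 kJ

In absolute terms T_C = 267.59 K and T_H = 292.75 K, so ΔT = 25.16 K.
The reversible limit is COP_HP = T_H/ΔT = 11.64, so W_min = Q_H/COP = Q_H·ΔT/T_H.
W_min = 3260000 × 25.16/292.75 = 280100 kJ.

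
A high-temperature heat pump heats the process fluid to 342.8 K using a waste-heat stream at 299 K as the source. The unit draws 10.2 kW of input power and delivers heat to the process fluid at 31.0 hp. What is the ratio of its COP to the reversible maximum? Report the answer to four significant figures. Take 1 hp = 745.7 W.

0.2896

Converting, Q̇_H = 31.00 hp = 23.12 kW, so COP_actual = Q̇_H/Ẇ = 23.12/10.20 = 2.266.
The reservoir spacing is ΔT = 342.8 − 299 = 43.80 K.
COP_Carnot = T_H/ΔT = 342.80/43.80 = 7.826.
η_II = COP_actual/COP_Carnot = 2.266/7.826 = 0.2896.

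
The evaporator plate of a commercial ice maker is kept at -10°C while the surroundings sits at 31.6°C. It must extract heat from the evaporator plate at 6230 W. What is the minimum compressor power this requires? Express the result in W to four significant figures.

984.9 W

In absolute terms T_C = 263.15 K and T_H = 304.75 K, so ΔT = 41.60 K.
COP_Carnot = T_C/ΔT = 263.15/41.60 = 6.326.
Ẇ_min = Q̇/COP_Carnot = 6230/6.326 = 984.9 W.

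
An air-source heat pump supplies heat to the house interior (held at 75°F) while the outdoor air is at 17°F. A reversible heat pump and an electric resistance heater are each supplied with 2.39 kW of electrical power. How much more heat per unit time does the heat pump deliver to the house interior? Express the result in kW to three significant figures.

19.6 kW

In absolute terms T_C = 264.82 K and T_H = 297.04 K, so ΔT = 32.22 K.
COP_Carnot = T_H/ΔT = 297.04/32.22 = 9.218.
The heat pump delivers Q̇_H = COP × Ẇ = 22.03 kW; the resistance heater delivers Ẇ = 2.390 kW.
Extra = (COP − 1)·Ẇ = 19.64 kW.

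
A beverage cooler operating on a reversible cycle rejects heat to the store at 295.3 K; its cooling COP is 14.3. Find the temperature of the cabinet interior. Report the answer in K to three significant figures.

276 K

For a Carnot refrigerator COP_R = T_C/(T_H − T_C), so T_C = COP·T_H/(1 + COP).
With T_H = 295.30 K, T_C = 14.3 × 295.30/15.30 = 276.00 K.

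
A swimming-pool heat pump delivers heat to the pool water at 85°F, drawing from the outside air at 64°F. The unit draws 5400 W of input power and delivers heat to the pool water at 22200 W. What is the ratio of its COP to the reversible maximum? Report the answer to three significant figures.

COP_actual = Q̇_H/Ẇ = 22200/5400 = 4.111.
In absolute terms T_C = 290.93 K and T_H = 302.59 K, so ΔT = 11.67 K.
COP_Carnot = T_H/ΔT = 302.59/11.67 = 25.94.
η_II = COP_actual/COP_Carnot = 4.111/25.94 = 0.1585.

0.159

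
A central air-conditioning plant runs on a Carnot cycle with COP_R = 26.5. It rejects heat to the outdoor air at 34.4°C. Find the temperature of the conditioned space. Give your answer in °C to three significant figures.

For a Carnot refrigerator COP_R = T_C/(T_H − T_C), so T_C = COP·T_H/(1 + COP).
With T_H = 307.55 K, T_C = 26.5 × 307.55/27.50 = 296.37 K.
Converting, 296.37 K = 23.22°C.

23.2 °C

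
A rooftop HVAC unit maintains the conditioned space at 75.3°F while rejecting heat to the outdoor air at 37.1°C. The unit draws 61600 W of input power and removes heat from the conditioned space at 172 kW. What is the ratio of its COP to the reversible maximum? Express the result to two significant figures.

0.12

Converting, Q̇_C = 172.0 kW = 172000 W, so COP_actual = Q̇_C/Ẇ = 172000/61600 = 2.792.
In absolute terms T_C = 297.21 K and T_H = 310.25 K, so ΔT = 13.04 K.
COP_Carnot = T_C/ΔT = 297.21/13.04 = 22.78.
η_II = COP_actual/COP_Carnot = 2.792/22.78 = 0.1226.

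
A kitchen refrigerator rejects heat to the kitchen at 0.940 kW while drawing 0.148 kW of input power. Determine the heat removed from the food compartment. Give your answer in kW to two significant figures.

0.79 kW

For a cyclic device the first law requires Q̇_H = Q̇_C + Ẇ.
Q̇_C = Q̇_H − Ẇ = 0.7920 kW.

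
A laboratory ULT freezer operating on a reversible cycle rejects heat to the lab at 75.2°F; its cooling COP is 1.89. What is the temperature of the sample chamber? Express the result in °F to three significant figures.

-110 °F

For a Carnot refrigerator COP_R = T_C/(T_H − T_C), so T_C = COP·T_H/(1 + COP).
With T_H = 297.15 K, T_C = 1.89 × 297.15/2.890 = 194.33 K.
Converting, 194.33 K = -109.88°F.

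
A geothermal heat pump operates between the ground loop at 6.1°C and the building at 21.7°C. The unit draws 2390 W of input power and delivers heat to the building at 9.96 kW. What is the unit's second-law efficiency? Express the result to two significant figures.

0.22

Converting, Q̇_H = 9.960 kW = 9960 W, so COP_actual = Q̇_H/Ẇ = 9960/2390 = 4.167.
In absolute terms T_C = 279.25 K and T_H = 294.85 K, so ΔT = 15.60 K.
COP_Carnot = T_H/ΔT = 294.85/15.60 = 18.90.
η_II = COP_actual/COP_Carnot = 4.167/18.90 = 0.2205.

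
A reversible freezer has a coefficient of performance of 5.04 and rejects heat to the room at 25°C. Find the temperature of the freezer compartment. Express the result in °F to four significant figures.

-11.85 °F

For a Carnot refrigerator COP_R = T_C/(T_H − T_C), so T_C = COP·T_H/(1 + COP).
With T_H = 298.15 K, T_C = 5.04 × 298.15/6.040 = 248.79 K.
Converting, 248.79 K = -11.85°F.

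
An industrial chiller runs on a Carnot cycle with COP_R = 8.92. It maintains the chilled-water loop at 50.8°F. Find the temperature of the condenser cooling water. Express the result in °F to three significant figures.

108 °F

COP_R = T_C/(T_H − T_C) gives T_H − T_C = T_C/COP.
With T_C = 283.59 K, T_H = 283.59 × (1 + 1/8.92) = 315.39 K.
Converting, 315.39 K = 108.03°F.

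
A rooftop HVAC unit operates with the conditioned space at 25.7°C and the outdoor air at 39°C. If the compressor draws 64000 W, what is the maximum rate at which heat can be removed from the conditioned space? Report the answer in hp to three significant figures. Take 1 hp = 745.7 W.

1930 hp

In absolute terms T_C = 298.85 K and T_H = 312.15 K, so ΔT = 13.30 K.
COP_Carnot = T_C/ΔT = 298.85/13.30 = 22.47.
Q̇_max = COP_Carnot × Ẇ = 22.47 × 64000 W = 1438000 W = 1928 hp.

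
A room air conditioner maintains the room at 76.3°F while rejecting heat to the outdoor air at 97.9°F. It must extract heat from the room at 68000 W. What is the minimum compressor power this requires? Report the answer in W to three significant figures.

In absolute terms T_C = 297.76 K and T_H = 309.76 K, so ΔT = 12.00 K.
COP_Carnot = T_C/ΔT = 297.76/12.00 = 24.81.
Ẇ_min = Q̇/COP_Carnot = 68000/24.81 = 2740 W.

2740 W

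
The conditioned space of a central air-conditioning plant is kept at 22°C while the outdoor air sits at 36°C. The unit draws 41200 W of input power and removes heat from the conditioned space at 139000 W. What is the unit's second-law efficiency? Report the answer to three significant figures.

COP_actual = Q̇_C/Ẇ = 139000/41200 = 3.374.
In absolute terms T_C = 295.15 K and T_H = 309.15 K, so ΔT = 14.00 K.
COP_Carnot = T_C/ΔT = 295.15/14.00 = 21.08.
η_II = COP_actual/COP_Carnot = 3.374/21.08 = 0.1600.

0.160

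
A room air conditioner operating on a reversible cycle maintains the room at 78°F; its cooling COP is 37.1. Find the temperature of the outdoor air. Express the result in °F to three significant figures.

COP_R = T_C/(T_H − T_C) gives T_H − T_C = T_C/COP.
With T_C = 298.71 K, T_H = 298.71 × (1 + 1/37.1) = 306.76 K.
Converting, 306.76 K = 92.49°F.

92.5 °F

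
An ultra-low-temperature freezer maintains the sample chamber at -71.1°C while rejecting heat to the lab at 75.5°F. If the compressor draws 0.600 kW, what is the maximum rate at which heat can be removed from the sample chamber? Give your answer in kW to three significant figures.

In absolute terms T_C = 202.05 K and T_H = 297.32 K, so ΔT = 95.27 K.
COP_Carnot = T_C/ΔT = 202.05/95.27 = 2.121.
Q̇_max = COP_Carnot × Ẇ = 2.121 × 0.6000 kW = 1.273 kW.

1.27 kW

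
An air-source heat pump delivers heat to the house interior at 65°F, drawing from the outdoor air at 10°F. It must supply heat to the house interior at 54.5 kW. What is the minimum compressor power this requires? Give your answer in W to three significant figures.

In absolute terms T_C = 260.93 K and T_H = 291.48 K, so ΔT = 30.56 K.
COP_Carnot = T_H/ΔT = 291.48/30.56 = 9.539.
Ẇ_min = Q̇/COP_Carnot = 54.50/9.539 = 5.713 kW = 5713 W.

5710 W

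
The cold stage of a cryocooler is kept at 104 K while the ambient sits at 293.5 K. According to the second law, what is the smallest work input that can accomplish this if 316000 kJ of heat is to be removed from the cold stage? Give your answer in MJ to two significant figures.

The reservoir spacing is ΔT = 293.5 − 104 = 189.5 K.
The reversible limit is COP_R = T_C/ΔT = 0.5488, so W_min = Q_C/COP = Q_C·ΔT/T_C.
W_min = 316000 × 189.5/104.00 = 575800 kJ = 575.8 MJ.

580 MJ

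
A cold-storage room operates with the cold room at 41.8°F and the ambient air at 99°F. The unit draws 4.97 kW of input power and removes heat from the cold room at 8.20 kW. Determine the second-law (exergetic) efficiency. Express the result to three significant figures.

0.188

COP_actual = Q̇_C/Ẇ = 8.200/4.970 = 1.650.
In absolute terms T_C = 278.59 K and T_H = 310.37 K, so ΔT = 31.78 K.
COP_Carnot = T_C/ΔT = 278.59/31.78 = 8.767.
η_II = COP_actual/COP_Carnot = 1.650/8.767 = 0.1882.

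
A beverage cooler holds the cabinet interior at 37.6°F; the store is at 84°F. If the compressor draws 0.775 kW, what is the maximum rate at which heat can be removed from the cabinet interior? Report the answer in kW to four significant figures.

In absolute terms T_C = 276.26 K and T_H = 302.04 K, so ΔT = 25.78 K.
COP_Carnot = T_C/ΔT = 276.26/25.78 = 10.72.
Q̇_max = COP_Carnot × Ẇ = 10.72 × 0.7750 kW = 8.306 kW.

8.306 kW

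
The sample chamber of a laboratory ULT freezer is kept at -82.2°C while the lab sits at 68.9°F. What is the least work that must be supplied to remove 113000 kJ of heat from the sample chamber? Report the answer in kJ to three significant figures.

In absolute terms T_C = 190.95 K and T_H = 293.65 K, so ΔT = 102.7 K.
The reversible limit is COP_R = T_C/ΔT = 1.859, so W_min = Q_C/COP = Q_C·ΔT/T_C.
W_min = 113000 × 102.7/190.95 = 60780 kJ.

60800 kJ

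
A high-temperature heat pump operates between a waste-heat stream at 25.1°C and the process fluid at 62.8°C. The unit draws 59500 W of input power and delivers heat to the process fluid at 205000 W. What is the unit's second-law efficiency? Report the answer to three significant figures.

COP_actual = Q̇_H/Ẇ = 205000/59500 = 3.445.
In absolute terms T_C = 298.25 K and T_H = 335.95 K, so ΔT = 37.70 K.
COP_Carnot = T_H/ΔT = 335.95/37.70 = 8.911.
η_II = COP_actual/COP_Carnot = 3.445/8.911 = 0.3866.

0.387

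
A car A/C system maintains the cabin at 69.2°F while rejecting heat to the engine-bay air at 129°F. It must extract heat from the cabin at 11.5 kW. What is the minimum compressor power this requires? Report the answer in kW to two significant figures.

In absolute terms T_C = 293.82 K and T_H = 327.04 K, so ΔT = 33.22 K.
COP_Carnot = T_C/ΔT = 293.82/33.22 = 8.844.
Ẇ_min = Q̇/COP_Carnot = 11.50/8.844 = 1.300 kW.

1.3 kW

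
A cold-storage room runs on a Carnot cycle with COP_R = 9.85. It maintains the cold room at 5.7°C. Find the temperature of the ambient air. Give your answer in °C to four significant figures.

34.01 °C

COP_R = T_C/(T_H − T_C) gives T_H − T_C = T_C/COP.
With T_C = 278.85 K, T_H = 278.85 × (1 + 1/9.85) = 307.16 K.
Converting, 307.16 K = 34.01°C.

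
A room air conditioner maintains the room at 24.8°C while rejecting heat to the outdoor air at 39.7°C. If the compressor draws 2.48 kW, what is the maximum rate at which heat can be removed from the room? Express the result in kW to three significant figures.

49.6 kW

In absolute terms T_C = 297.95 K and T_H = 312.85 K, so ΔT = 14.90 K.
COP_Carnot = T_C/ΔT = 297.95/14.90 = 20.00.
Q̇_max = COP_Carnot × Ẇ = 20.00 × 2.480 kW = 49.59 kW.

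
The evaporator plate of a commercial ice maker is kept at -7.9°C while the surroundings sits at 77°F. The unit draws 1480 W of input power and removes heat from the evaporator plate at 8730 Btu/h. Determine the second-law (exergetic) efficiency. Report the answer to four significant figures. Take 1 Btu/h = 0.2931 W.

0.2144

Converting, Q̇_C = 8730 Btu/h = 2559 W, so COP_actual = Q̇_C/Ẇ = 2559/1480 = 1.729.
In absolute terms T_C = 265.25 K and T_H = 298.15 K, so ΔT = 32.90 K.
COP_Carnot = T_C/ΔT = 265.25/32.90 = 8.062.
η_II = COP_actual/COP_Carnot = 1.729/8.062 = 0.2144.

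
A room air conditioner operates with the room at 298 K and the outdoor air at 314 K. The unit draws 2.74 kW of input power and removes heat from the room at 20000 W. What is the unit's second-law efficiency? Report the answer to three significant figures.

0.392

Converting, Q̇_C = 20000 W = 20.00 kW, so COP_actual = Q̇_C/Ẇ = 20.00/2.740 = 7.299.
The reservoir spacing is ΔT = 314 − 298 = 16.00 K.
COP_Carnot = T_C/ΔT = 298.00/16.00 = 18.63.
η_II = COP_actual/COP_Carnot = 7.299/18.63 = 0.3919.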